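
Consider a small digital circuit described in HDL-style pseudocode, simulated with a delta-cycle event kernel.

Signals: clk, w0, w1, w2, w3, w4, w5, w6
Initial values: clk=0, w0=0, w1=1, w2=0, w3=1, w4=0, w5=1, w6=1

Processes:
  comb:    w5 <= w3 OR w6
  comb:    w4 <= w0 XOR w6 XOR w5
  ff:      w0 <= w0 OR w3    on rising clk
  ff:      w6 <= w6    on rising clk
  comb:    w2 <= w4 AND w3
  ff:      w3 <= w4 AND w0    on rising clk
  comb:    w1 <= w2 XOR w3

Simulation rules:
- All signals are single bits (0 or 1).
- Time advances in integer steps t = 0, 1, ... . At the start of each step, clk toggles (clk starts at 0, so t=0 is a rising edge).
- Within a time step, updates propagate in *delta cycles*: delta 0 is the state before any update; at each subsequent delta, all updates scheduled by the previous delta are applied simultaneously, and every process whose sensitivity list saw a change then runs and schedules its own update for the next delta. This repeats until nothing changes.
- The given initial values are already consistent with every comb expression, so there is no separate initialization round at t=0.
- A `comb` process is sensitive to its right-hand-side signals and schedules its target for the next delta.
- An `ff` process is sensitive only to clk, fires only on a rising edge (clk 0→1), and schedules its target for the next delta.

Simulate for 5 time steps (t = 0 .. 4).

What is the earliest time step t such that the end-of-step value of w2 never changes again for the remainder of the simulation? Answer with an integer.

t0.Δ0 w4=0 clk=0 w0=0 w5=1 w6=1 w1=1 w2=0 w3=1
t0.Δ1 w4=0 clk=1 w0=0 w5=1 w6=1 w1=1 w2=0 w3=1
t0.Δ2 w4=0 clk=1 w0=1 w5=1 w6=1 w1=1 w2=0 w3=0
t0.Δ3 w4=1 clk=1 w0=1 w5=1 w6=1 w1=0 w2=0 w3=0
t1.Δ0 w4=1 clk=1 w0=1 w5=1 w6=1 w1=0 w2=0 w3=0
t1.Δ1 w4=1 clk=0 w0=1 w5=1 w6=1 w1=0 w2=0 w3=0
t2.Δ0 w4=1 clk=0 w0=1 w5=1 w6=1 w1=0 w2=0 w3=0
t2.Δ1 w4=1 clk=1 w0=1 w5=1 w6=1 w1=0 w2=0 w3=0
t2.Δ2 w4=1 clk=1 w0=1 w5=1 w6=1 w1=0 w2=0 w3=1
t2.Δ3 w4=1 clk=1 w0=1 w5=1 w6=1 w1=1 w2=1 w3=1
t2.Δ4 w4=1 clk=1 w0=1 w5=1 w6=1 w1=0 w2=1 w3=1
t3.Δ0 w4=1 clk=1 w0=1 w5=1 w6=1 w1=0 w2=1 w3=1
t3.Δ1 w4=1 clk=0 w0=1 w5=1 w6=1 w1=0 w2=1 w3=1
t4.Δ0 w4=1 clk=0 w0=1 w5=1 w6=1 w1=0 w2=1 w3=1
t4.Δ1 w4=1 clk=1 w0=1 w5=1 w6=1 w1=0 w2=1 w3=1

2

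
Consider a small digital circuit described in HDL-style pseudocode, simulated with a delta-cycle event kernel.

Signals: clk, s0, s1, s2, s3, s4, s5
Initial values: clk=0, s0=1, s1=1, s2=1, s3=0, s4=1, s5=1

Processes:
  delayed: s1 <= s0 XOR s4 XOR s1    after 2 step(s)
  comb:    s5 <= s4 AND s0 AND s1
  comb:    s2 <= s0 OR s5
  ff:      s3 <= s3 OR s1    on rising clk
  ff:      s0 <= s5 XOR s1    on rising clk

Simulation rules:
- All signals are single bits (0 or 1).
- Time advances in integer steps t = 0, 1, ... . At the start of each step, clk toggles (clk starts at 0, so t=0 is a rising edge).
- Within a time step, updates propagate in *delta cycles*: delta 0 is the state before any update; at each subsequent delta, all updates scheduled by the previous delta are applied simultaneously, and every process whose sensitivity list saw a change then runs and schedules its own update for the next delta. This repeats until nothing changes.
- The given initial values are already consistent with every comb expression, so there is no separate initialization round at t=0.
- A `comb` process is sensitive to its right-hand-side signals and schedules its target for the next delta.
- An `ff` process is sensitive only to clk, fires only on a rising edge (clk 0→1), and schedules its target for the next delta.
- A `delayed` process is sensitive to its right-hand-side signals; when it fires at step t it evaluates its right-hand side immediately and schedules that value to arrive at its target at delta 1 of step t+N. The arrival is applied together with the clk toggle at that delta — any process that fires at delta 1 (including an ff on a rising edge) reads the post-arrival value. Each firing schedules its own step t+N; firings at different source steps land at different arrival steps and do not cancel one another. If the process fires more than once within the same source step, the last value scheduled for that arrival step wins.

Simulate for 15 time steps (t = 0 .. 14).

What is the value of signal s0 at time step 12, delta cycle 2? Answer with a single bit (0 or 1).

0

[bits: clk,s2,s0,s1,s5,s3,s4]
t=0: Δ0=0111101 Δ1=1111101 Δ2=1101111 Δ3=1101011 Δ4=1001011 | 4Δ
t=1: Δ0=1001011 Δ1=0001011 | 1Δ
t=2: Δ0=0001011 Δ1=1000011 | 1Δ
t=3: Δ0=1000011 Δ1=0000011 | 1Δ
t=4: Δ0=0000011 Δ1=1001011 Δ2=1011011 Δ3=1111111 | 3Δ
t=5: Δ0=1111111 Δ1=0111111 | 1Δ
t=6: Δ0=0111111 Δ1=1111111 Δ2=1101111 Δ3=1101011 Δ4=1001011 | 4Δ
t=7: Δ0=1001011 Δ1=0001011 | 1Δ
t=8: Δ0=0001011 Δ1=1000011 | 1Δ
t=9: Δ0=1000011 Δ1=0000011 | 1Δ
t=10: Δ0=0000011 Δ1=1001011 Δ2=1011011 Δ3=1111111 | 3Δ
t=11: Δ0=1111111 Δ1=0111111 | 1Δ
t=12: Δ0=0111111 Δ1=1111111 Δ2=1101111 Δ3=1101011 Δ4=1001011 | 4Δ
t=13: Δ0=1001011 Δ1=0001011 | 1Δ
t=14: Δ0=0001011 Δ1=1000011 | 1Δ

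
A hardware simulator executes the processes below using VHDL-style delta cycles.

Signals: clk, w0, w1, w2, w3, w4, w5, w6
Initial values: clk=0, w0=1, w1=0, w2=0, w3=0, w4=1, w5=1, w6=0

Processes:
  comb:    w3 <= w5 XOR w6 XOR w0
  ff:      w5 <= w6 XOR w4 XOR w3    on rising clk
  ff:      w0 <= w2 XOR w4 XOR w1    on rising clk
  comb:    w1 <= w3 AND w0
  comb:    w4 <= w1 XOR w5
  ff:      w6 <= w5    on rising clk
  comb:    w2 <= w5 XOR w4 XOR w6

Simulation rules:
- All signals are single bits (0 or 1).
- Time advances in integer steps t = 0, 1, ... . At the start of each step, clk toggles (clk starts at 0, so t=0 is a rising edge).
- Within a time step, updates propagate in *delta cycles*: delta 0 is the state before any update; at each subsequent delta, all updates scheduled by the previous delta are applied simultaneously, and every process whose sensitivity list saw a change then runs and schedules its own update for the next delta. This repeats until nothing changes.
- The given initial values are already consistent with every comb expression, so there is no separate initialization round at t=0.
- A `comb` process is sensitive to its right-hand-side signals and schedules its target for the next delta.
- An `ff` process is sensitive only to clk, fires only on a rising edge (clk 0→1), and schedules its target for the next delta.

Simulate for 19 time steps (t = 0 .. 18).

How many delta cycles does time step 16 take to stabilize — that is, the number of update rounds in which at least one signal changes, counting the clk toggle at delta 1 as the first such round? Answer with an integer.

4

t=0 Δ0: w4=1 w3=0 w1=0 w0=1 w2=0 clk=0 w5=1 w6=0
  Δ1: clk:0→1
  Δ2: w6:0→1
  Δ3: w3:0→1, w2:0→1
  Δ4: w1:0→1
  Δ5: w4:1→0
  Δ6: w2:1→0
  (6Δ to stable)
t=1 Δ0: w4=0 w3=1 w1=1 w0=1 w2=0 clk=1 w5=1 w6=1
  Δ1: clk:1→0
  (1Δ to stable)
t=2 Δ0: w4=0 w3=1 w1=1 w0=1 w2=0 clk=0 w5=1 w6=1
  Δ1: clk:0→1
  Δ2: w5:1→0
  Δ3: w4:0→1, w3:1→0, w2:0→1
  Δ4: w1:1→0, w2:1→0
  Δ5: w4:1→0
  Δ6: w2:0→1
  (6Δ to stable)
t=3 Δ0: w4=0 w3=0 w1=0 w0=1 w2=1 clk=1 w5=0 w6=1
  Δ1: clk:1→0
  (1Δ to stable)
t=4 Δ0: w4=0 w3=0 w1=0 w0=1 w2=1 clk=0 w5=0 w6=1
  Δ1: clk:0→1
  Δ2: w5:0→1, w6:1→0
  Δ3: w4:0→1
  Δ4: w2:1→0
  (4Δ to stable)
t=5 Δ0: w4=1 w3=0 w1=0 w0=1 w2=0 clk=1 w5=1 w6=0
  Δ1: clk:1→0
  (1Δ to stable)
t=6 Δ0: w4=1 w3=0 w1=0 w0=1 w2=0 clk=0 w5=1 w6=0
  Δ1: clk:0→1
  Δ2: w6:0→1
  Δ3: w3:0→1, w2:0→1
  Δ4: w1:0→1
  Δ5: w4:1→0
  Δ6: w2:1→0
  (6Δ to stable)
t=7 Δ0: w4=0 w3=1 w1=1 w0=1 w2=0 clk=1 w5=1 w6=1
  Δ1: clk:1→0
  (1Δ to stable)
t=8 Δ0: w4=0 w3=1 w1=1 w0=1 w2=0 clk=0 w5=1 w6=1
  Δ1: clk:0→1
  Δ2: w5:1→0
  Δ3: w4:0→1, w3:1→0, w2:0→1
  Δ4: w1:1→0, w2:1→0
  Δ5: w4:1→0
  Δ6: w2:0→1
  (6Δ to stable)
t=9 Δ0: w4=0 w3=0 w1=0 w0=1 w2=1 clk=1 w5=0 w6=1
  Δ1: clk:1→0
  (1Δ to stable)
t=10 Δ0: w4=0 w3=0 w1=0 w0=1 w2=1 clk=0 w5=0 w6=1
  Δ1: clk:0→1
  Δ2: w5:0→1, w6:1→0
  Δ3: w4:0→1
  Δ4: w2:1→0
  (4Δ to stable)
t=11 Δ0: w4=1 w3=0 w1=0 w0=1 w2=0 clk=1 w5=1 w6=0
  Δ1: clk:1→0
  (1Δ to stable)
t=12 Δ0: w4=1 w3=0 w1=0 w0=1 w2=0 clk=0 w5=1 w6=0
  Δ1: clk:0→1
  Δ2: w6:0→1
  Δ3: w3:0→1, w2:0→1
  Δ4: w1:0→1
  Δ5: w4:1→0
  Δ6: w2:1→0
  (6Δ to stable)
t=13 Δ0: w4=0 w3=1 w1=1 w0=1 w2=0 clk=1 w5=1 w6=1
  Δ1: clk:1→0
  (1Δ to stable)
t=14 Δ0: w4=0 w3=1 w1=1 w0=1 w2=0 clk=0 w5=1 w6=1
  Δ1: clk:0→1
  Δ2: w5:1→0
  Δ3: w4:0→1, w3:1→0, w2:0→1
  Δ4: w1:1→0, w2:1→0
  Δ5: w4:1→0
  Δ6: w2:0→1
  (6Δ to stable)
t=15 Δ0: w4=0 w3=0 w1=0 w0=1 w2=1 clk=1 w5=0 w6=1
  Δ1: clk:1→0
  (1Δ to stable)
t=16 Δ0: w4=0 w3=0 w1=0 w0=1 w2=1 clk=0 w5=0 w6=1
  Δ1: clk:0→1
  Δ2: w5:0→1, w6:1→0
  Δ3: w4:0→1
  Δ4: w2:1→0
  (4Δ to stable)
t=17 Δ0: w4=1 w3=0 w1=0 w0=1 w2=0 clk=1 w5=1 w6=0
  Δ1: clk:1→0
  (1Δ to stable)
t=18 Δ0: w4=1 w3=0 w1=0 w0=1 w2=0 clk=0 w5=1 w6=0
  Δ1: clk:0→1
  Δ2: w6:0→1
  Δ3: w3:0→1, w2:0→1
  Δ4: w1:0→1
  Δ5: w4:1→0
  Δ6: w2:1→0
  (6Δ to stable)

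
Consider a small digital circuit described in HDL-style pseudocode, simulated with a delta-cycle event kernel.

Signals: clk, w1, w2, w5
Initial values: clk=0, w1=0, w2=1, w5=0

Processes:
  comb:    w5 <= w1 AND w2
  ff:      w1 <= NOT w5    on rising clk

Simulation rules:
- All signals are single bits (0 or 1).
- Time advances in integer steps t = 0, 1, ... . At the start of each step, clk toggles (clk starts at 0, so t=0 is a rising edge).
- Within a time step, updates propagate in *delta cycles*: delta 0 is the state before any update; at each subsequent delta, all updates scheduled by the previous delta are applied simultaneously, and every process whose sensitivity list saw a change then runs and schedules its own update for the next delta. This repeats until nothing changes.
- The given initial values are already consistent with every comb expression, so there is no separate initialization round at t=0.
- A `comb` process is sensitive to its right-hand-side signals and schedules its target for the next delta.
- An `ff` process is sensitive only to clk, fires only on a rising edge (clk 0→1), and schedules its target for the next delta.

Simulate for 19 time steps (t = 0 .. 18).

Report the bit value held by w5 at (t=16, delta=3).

1

[bits: clk,w1,w2,w5]
t=0: Δ0=0010 Δ1=1010 Δ2=1110 Δ3=1111 | 3Δ
t=1: Δ0=1111 Δ1=0111 | 1Δ
t=2: Δ0=0111 Δ1=1111 Δ2=1011 Δ3=1010 | 3Δ
t=3: Δ0=1010 Δ1=0010 | 1Δ
t=4: Δ0=0010 Δ1=1010 Δ2=1110 Δ3=1111 | 3Δ
t=5: Δ0=1111 Δ1=0111 | 1Δ
t=6: Δ0=0111 Δ1=1111 Δ2=1011 Δ3=1010 | 3Δ
t=7: Δ0=1010 Δ1=0010 | 1Δ
t=8: Δ0=0010 Δ1=1010 Δ2=1110 Δ3=1111 | 3Δ
t=9: Δ0=1111 Δ1=0111 | 1Δ
t=10: Δ0=0111 Δ1=1111 Δ2=1011 Δ3=1010 | 3Δ
t=11: Δ0=1010 Δ1=0010 | 1Δ
t=12: Δ0=0010 Δ1=1010 Δ2=1110 Δ3=1111 | 3Δ
t=13: Δ0=1111 Δ1=0111 | 1Δ
t=14: Δ0=0111 Δ1=1111 Δ2=1011 Δ3=1010 | 3Δ
t=15: Δ0=1010 Δ1=0010 | 1Δ
t=16: Δ0=0010 Δ1=1010 Δ2=1110 Δ3=1111 | 3Δ
t=17: Δ0=1111 Δ1=0111 | 1Δ
t=18: Δ0=0111 Δ1=1111 Δ2=1011 Δ3=1010 | 3Δ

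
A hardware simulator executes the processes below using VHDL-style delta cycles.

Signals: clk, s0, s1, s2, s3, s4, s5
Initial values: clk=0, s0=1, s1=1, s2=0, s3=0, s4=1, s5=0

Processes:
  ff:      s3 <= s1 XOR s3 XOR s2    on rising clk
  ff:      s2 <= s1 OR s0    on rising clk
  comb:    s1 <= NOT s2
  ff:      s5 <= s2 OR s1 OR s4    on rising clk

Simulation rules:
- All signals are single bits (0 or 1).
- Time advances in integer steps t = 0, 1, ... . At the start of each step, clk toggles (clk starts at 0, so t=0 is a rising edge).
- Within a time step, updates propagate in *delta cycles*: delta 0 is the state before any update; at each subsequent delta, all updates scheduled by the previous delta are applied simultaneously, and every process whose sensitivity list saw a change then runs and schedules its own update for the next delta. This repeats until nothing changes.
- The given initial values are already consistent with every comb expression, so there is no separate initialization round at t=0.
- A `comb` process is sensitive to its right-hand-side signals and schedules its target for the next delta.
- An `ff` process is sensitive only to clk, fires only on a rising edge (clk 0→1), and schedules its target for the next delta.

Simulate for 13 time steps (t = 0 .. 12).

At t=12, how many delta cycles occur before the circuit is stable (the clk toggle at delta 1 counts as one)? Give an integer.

[bits: clk,s3,s4,s2,s1,s0,s5]
t=0: Δ0=0010110 Δ1=1010110 Δ2=1111111 Δ3=1111011 | 3Δ
t=1: Δ0=1111011 Δ1=0111011 | 1Δ
t=2: Δ0=0111011 Δ1=1111011 Δ2=1011011 | 2Δ
t=3: Δ0=1011011 Δ1=0011011 | 1Δ
t=4: Δ0=0011011 Δ1=1011011 Δ2=1111011 | 2Δ
t=5: Δ0=1111011 Δ1=0111011 | 1Δ
t=6: Δ0=0111011 Δ1=1111011 Δ2=1011011 | 2Δ
t=7: Δ0=1011011 Δ1=0011011 | 1Δ
t=8: Δ0=0011011 Δ1=1011011 Δ2=1111011 | 2Δ
t=9: Δ0=1111011 Δ1=0111011 | 1Δ
t=10: Δ0=0111011 Δ1=1111011 Δ2=1011011 | 2Δ
t=11: Δ0=1011011 Δ1=0011011 | 1Δ
t=12: Δ0=0011011 Δ1=1011011 Δ2=1111011 | 2Δ

2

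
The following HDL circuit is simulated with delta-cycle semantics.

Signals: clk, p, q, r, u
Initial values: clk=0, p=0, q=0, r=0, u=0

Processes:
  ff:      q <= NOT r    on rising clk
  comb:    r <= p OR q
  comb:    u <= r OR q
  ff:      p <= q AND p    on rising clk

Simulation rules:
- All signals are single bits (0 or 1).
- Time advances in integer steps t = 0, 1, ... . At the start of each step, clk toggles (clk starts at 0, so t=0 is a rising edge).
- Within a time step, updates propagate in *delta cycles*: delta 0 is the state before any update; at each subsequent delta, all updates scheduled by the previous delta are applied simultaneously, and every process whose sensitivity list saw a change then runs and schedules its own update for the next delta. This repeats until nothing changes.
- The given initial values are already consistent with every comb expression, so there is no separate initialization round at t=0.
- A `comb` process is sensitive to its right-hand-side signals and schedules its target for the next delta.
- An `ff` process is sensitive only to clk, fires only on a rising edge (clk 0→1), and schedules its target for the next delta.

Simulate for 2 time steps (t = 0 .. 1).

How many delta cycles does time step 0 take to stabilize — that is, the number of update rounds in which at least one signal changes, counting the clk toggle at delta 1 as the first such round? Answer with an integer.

3

t0.Δ0 clk=0 q=0 u=0 r=0 p=0
t0.Δ1 clk=1 q=0 u=0 r=0 p=0
t0.Δ2 clk=1 q=1 u=0 r=0 p=0
t0.Δ3 clk=1 q=1 u=1 r=1 p=0
t1.Δ0 clk=1 q=1 u=1 r=1 p=0
t1.Δ1 clk=0 q=1 u=1 r=1 p=0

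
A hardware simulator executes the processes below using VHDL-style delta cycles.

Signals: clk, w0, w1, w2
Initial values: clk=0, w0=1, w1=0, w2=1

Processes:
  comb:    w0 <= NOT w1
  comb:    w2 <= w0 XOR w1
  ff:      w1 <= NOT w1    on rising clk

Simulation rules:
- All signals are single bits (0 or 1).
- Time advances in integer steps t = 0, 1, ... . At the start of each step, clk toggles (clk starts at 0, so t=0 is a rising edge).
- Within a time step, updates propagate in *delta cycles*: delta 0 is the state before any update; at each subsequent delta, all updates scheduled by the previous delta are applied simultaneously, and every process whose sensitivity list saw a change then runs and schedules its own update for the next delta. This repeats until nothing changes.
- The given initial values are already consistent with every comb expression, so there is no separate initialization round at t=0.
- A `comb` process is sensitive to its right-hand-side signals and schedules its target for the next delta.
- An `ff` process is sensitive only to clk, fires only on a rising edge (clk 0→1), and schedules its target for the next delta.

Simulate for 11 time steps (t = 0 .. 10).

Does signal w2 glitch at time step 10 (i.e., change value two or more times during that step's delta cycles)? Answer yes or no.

yes

t=0 Δ0: w1=0 w2=1 w0=1 clk=0
  Δ1: clk:0→1
  Δ2: w1:0→1
  Δ3: w2:1→0, w0:1→0
  Δ4: w2:0→1
  (4Δ to stable)
t=1 Δ0: w1=1 w2=1 w0=0 clk=1
  Δ1: clk:1→0
  (1Δ to stable)
t=2 Δ0: w1=1 w2=1 w0=0 clk=0
  Δ1: clk:0→1
  Δ2: w1:1→0
  Δ3: w2:1→0, w0:0→1
  Δ4: w2:0→1
  (4Δ to stable)
t=3 Δ0: w1=0 w2=1 w0=1 clk=1
  Δ1: clk:1→0
  (1Δ to stable)
t=4 Δ0: w1=0 w2=1 w0=1 clk=0
  Δ1: clk:0→1
  Δ2: w1:0→1
  Δ3: w2:1→0, w0:1→0
  Δ4: w2:0→1
  (4Δ to stable)
t=5 Δ0: w1=1 w2=1 w0=0 clk=1
  Δ1: clk:1→0
  (1Δ to stable)
t=6 Δ0: w1=1 w2=1 w0=0 clk=0
  Δ1: clk:0→1
  Δ2: w1:1→0
  Δ3: w2:1→0, w0:0→1
  Δ4: w2:0→1
  (4Δ to stable)
t=7 Δ0: w1=0 w2=1 w0=1 clk=1
  Δ1: clk:1→0
  (1Δ to stable)
t=8 Δ0: w1=0 w2=1 w0=1 clk=0
  Δ1: clk:0→1
  Δ2: w1:0→1
  Δ3: w2:1→0, w0:1→0
  Δ4: w2:0→1
  (4Δ to stable)
t=9 Δ0: w1=1 w2=1 w0=0 clk=1
  Δ1: clk:1→0
  (1Δ to stable)
t=10 Δ0: w1=1 w2=1 w0=0 clk=0
  Δ1: clk:0→1
  Δ2: w1:1→0
  Δ3: w2:1→0, w0:0→1
  Δ4: w2:0→1
  (4Δ to stable)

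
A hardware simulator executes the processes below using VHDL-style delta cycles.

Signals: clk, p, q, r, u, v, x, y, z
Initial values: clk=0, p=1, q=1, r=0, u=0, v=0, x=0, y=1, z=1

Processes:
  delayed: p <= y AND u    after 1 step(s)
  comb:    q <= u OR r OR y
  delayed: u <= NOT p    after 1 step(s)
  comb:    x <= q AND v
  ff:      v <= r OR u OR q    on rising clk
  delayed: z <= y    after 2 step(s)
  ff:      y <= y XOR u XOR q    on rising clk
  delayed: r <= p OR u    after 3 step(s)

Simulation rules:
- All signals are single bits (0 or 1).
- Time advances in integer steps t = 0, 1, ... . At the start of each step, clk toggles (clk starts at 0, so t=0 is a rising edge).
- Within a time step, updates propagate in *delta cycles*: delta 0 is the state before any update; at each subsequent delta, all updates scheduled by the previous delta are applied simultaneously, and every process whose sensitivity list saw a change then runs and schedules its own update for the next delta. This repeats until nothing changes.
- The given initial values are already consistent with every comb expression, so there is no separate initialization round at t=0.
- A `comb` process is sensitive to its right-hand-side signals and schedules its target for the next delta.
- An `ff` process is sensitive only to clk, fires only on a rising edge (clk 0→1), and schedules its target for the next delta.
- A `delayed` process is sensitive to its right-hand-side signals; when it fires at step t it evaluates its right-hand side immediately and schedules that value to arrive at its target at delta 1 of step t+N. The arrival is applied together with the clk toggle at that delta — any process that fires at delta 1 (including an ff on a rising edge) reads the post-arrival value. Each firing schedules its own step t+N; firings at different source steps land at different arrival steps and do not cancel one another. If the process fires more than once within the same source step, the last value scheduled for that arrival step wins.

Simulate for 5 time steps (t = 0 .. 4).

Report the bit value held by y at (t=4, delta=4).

0

[bits: r,x,z,v,clk,p,y,q,u]
t=0: Δ0=001001110 Δ1=001011110 Δ2=001111010 Δ3=011111000 Δ4=001111000 | 4Δ
t=1: Δ0=001111000 Δ1=001100000 | 1Δ
t=2: Δ0=001100000 Δ1=000110001 Δ2=000110111 Δ3=010110111 | 3Δ
t=3: Δ0=010110111 Δ1=010101111 | 1Δ
t=4: Δ0=010101111 Δ1=011111110 Δ2=011111010 Δ3=011111000 Δ4=001111000 | 4Δ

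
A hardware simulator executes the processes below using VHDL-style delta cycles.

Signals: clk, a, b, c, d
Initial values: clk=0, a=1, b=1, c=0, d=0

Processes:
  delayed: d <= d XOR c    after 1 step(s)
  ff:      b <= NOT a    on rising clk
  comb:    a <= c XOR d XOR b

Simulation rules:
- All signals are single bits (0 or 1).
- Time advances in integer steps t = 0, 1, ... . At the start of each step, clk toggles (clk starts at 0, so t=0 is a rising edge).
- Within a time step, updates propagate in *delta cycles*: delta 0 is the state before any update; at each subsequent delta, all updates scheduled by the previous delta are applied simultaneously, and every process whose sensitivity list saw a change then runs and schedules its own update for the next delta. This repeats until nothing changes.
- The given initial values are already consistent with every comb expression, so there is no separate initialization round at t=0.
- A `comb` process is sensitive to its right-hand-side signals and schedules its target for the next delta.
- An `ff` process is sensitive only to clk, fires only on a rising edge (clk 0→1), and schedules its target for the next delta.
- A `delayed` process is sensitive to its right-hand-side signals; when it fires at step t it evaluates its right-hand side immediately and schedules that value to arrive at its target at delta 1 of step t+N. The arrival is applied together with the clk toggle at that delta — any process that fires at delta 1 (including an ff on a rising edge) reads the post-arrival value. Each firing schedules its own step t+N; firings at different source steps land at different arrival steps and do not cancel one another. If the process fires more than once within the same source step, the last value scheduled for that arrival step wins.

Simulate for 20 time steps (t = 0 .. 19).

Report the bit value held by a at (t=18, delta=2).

[bits: d,c,clk,a,b]
t=0: Δ0=00011 Δ1=00111 Δ2=00110 Δ3=00100 | 3Δ
t=1: Δ0=00100 Δ1=00000 | 1Δ
t=2: Δ0=00000 Δ1=00100 Δ2=00101 Δ3=00111 | 3Δ
t=3: Δ0=00111 Δ1=00011 | 1Δ
t=4: Δ0=00011 Δ1=00111 Δ2=00110 Δ3=00100 | 3Δ
t=5: Δ0=00100 Δ1=00000 | 1Δ
t=6: Δ0=00000 Δ1=00100 Δ2=00101 Δ3=00111 | 3Δ
t=7: Δ0=00111 Δ1=00011 | 1Δ
t=8: Δ0=00011 Δ1=00111 Δ2=00110 Δ3=00100 | 3Δ
t=9: Δ0=00100 Δ1=00000 | 1Δ
t=10: Δ0=00000 Δ1=00100 Δ2=00101 Δ3=00111 | 3Δ
t=11: Δ0=00111 Δ1=00011 | 1Δ
t=12: Δ0=00011 Δ1=00111 Δ2=00110 Δ3=00100 | 3Δ
t=13: Δ0=00100 Δ1=00000 | 1Δ
t=14: Δ0=00000 Δ1=00100 Δ2=00101 Δ3=00111 | 3Δ
t=15: Δ0=00111 Δ1=00011 | 1Δ
t=16: Δ0=00011 Δ1=00111 Δ2=00110 Δ3=00100 | 3Δ
t=17: Δ0=00100 Δ1=00000 | 1Δ
t=18: Δ0=00000 Δ1=00100 Δ2=00101 Δ3=00111 | 3Δ
t=19: Δ0=00111 Δ1=00011 | 1Δ

0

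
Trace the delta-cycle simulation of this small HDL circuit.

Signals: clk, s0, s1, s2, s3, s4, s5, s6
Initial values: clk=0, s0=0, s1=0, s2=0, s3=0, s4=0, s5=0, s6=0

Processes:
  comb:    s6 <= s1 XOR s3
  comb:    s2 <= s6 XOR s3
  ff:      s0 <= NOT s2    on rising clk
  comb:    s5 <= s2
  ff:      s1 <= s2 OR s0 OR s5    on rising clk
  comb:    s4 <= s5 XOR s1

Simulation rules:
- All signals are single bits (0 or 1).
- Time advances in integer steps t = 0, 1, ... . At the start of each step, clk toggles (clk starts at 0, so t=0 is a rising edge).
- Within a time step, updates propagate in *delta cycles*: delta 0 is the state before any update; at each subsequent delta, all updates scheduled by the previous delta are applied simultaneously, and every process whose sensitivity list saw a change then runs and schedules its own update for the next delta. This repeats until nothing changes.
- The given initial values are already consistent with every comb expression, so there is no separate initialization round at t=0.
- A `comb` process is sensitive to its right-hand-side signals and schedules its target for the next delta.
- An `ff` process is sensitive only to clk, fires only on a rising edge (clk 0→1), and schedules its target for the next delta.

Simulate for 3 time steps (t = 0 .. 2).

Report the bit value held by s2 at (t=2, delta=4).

[bits: s1,s5,s4,s6,s3,clk,s0,s2]
t=0: Δ0=00000000 Δ1=00000100 Δ2=00000110 | 2Δ
t=1: Δ0=00000110 Δ1=00000010 | 1Δ
t=2: Δ0=00000010 Δ1=00000110 Δ2=10000110 Δ3=10110110 Δ4=10110111 Δ5=11110111 Δ6=11010111 | 6Δ

1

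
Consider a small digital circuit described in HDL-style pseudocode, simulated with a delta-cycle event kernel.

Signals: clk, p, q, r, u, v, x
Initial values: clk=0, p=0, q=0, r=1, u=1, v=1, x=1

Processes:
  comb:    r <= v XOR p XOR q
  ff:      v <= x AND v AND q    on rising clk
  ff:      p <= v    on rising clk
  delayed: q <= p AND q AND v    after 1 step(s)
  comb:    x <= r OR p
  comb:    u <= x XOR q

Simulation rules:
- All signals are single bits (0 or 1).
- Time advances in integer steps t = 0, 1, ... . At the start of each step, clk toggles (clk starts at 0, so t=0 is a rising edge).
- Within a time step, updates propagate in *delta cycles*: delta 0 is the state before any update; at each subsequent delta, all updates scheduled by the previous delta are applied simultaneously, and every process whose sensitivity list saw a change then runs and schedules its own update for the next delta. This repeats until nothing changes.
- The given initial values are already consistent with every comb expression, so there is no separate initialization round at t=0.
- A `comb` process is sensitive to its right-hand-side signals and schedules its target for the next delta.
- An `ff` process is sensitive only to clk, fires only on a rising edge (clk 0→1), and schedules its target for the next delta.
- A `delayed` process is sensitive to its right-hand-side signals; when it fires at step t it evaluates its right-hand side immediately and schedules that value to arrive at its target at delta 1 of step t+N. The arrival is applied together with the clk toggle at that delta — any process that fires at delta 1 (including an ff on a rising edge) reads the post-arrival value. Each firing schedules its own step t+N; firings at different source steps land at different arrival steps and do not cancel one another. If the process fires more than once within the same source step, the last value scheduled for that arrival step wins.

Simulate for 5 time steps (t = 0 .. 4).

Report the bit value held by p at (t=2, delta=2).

t0.Δ0 clk=0 q=0 v=1 x=1 r=1 p=0 u=1
t0.Δ1 clk=1 q=0 v=1 x=1 r=1 p=0 u=1
t0.Δ2 clk=1 q=0 v=0 x=1 r=1 p=1 u=1
t1.Δ0 clk=1 q=0 v=0 x=1 r=1 p=1 u=1
t1.Δ1 clk=0 q=0 v=0 x=1 r=1 p=1 u=1
t2.Δ0 clk=0 q=0 v=0 x=1 r=1 p=1 u=1
t2.Δ1 clk=1 q=0 v=0 x=1 r=1 p=1 u=1
t2.Δ2 clk=1 q=0 v=0 x=1 r=1 p=0 u=1
t2.Δ3 clk=1 q=0 v=0 x=1 r=0 p=0 u=1
t2.Δ4 clk=1 q=0 v=0 x=0 r=0 p=0 u=1
t2.Δ5 clk=1 q=0 v=0 x=0 r=0 p=0 u=0
t3.Δ0 clk=1 q=0 v=0 x=0 r=0 p=0 u=0
t3.Δ1 clk=0 q=0 v=0 x=0 r=0 p=0 u=0
t4.Δ0 clk=0 q=0 v=0 x=0 r=0 p=0 u=0
t4.Δ1 clk=1 q=0 v=0 x=0 r=0 p=0 u=0

0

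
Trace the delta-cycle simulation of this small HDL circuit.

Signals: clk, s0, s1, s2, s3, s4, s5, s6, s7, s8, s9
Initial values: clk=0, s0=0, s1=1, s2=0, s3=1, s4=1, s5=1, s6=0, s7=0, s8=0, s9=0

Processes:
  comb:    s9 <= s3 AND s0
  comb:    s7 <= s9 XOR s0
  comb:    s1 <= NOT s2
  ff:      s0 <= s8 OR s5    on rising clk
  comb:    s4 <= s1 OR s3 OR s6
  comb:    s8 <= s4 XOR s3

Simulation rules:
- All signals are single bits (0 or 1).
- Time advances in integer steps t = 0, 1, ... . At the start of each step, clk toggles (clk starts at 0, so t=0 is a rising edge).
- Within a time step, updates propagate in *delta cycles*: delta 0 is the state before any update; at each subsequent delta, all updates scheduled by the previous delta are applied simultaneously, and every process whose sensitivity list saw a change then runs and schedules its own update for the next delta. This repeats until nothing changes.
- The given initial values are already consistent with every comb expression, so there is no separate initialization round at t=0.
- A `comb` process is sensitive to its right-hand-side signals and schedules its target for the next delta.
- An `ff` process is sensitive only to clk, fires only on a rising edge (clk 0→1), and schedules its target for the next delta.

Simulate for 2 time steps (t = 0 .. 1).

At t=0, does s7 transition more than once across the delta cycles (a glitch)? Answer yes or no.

t0.Δ0 s5=1 s2=0 clk=0 s6=0 s7=0 s0=0 s4=1 s1=1 s3=1 s8=0 s9=0
t0.Δ1 s5=1 s2=0 clk=1 s6=0 s7=0 s0=0 s4=1 s1=1 s3=1 s8=0 s9=0
t0.Δ2 s5=1 s2=0 clk=1 s6=0 s7=0 s0=1 s4=1 s1=1 s3=1 s8=0 s9=0
t0.Δ3 s5=1 s2=0 clk=1 s6=0 s7=1 s0=1 s4=1 s1=1 s3=1 s8=0 s9=1
t0.Δ4 s5=1 s2=0 clk=1 s6=0 s7=0 s0=1 s4=1 s1=1 s3=1 s8=0 s9=1
t1.Δ0 s5=1 s2=0 clk=1 s6=0 s7=0 s0=1 s4=1 s1=1 s3=1 s8=0 s9=1
t1.Δ1 s5=1 s2=0 clk=0 s6=0 s7=0 s0=1 s4=1 s1=1 s3=1 s8=0 s9=1

yes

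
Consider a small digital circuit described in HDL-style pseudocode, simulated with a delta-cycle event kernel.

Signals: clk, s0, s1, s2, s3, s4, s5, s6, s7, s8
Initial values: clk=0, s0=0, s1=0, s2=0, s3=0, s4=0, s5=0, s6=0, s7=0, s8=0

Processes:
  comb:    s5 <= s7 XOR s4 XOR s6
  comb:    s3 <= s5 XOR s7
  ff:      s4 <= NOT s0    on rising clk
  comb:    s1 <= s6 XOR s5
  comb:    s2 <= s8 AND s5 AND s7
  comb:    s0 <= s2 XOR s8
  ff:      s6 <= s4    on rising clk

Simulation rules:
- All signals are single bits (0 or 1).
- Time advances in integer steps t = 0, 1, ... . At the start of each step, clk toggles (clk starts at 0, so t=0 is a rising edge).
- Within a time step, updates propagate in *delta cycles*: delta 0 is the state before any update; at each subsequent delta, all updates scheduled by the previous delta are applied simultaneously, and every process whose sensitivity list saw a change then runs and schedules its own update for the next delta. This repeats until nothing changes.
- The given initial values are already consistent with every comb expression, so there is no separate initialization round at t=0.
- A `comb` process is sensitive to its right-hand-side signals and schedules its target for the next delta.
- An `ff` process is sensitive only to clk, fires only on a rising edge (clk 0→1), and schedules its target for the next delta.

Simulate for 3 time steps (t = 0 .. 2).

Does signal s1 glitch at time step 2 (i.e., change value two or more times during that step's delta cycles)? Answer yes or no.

t0.Δ0 clk=0 s6=0 s5=0 s7=0 s1=0 s4=0 s2=0 s3=0 s8=0 s0=0
t0.Δ1 clk=1 s6=0 s5=0 s7=0 s1=0 s4=0 s2=0 s3=0 s8=0 s0=0
t0.Δ2 clk=1 s6=0 s5=0 s7=0 s1=0 s4=1 s2=0 s3=0 s8=0 s0=0
t0.Δ3 clk=1 s6=0 s5=1 s7=0 s1=0 s4=1 s2=0 s3=0 s8=0 s0=0
t0.Δ4 clk=1 s6=0 s5=1 s7=0 s1=1 s4=1 s2=0 s3=1 s8=0 s0=0
t1.Δ0 clk=1 s6=0 s5=1 s7=0 s1=1 s4=1 s2=0 s3=1 s8=0 s0=0
t1.Δ1 clk=0 s6=0 s5=1 s7=0 s1=1 s4=1 s2=0 s3=1 s8=0 s0=0
t2.Δ0 clk=0 s6=0 s5=1 s7=0 s1=1 s4=1 s2=0 s3=1 s8=0 s0=0
t2.Δ1 clk=1 s6=0 s5=1 s7=0 s1=1 s4=1 s2=0 s3=1 s8=0 s0=0
t2.Δ2 clk=1 s6=1 s5=1 s7=0 s1=1 s4=1 s2=0 s3=1 s8=0 s0=0
t2.Δ3 clk=1 s6=1 s5=0 s7=0 s1=0 s4=1 s2=0 s3=1 s8=0 s0=0
t2.Δ4 clk=1 s6=1 s5=0 s7=0 s1=1 s4=1 s2=0 s3=0 s8=0 s0=0

yes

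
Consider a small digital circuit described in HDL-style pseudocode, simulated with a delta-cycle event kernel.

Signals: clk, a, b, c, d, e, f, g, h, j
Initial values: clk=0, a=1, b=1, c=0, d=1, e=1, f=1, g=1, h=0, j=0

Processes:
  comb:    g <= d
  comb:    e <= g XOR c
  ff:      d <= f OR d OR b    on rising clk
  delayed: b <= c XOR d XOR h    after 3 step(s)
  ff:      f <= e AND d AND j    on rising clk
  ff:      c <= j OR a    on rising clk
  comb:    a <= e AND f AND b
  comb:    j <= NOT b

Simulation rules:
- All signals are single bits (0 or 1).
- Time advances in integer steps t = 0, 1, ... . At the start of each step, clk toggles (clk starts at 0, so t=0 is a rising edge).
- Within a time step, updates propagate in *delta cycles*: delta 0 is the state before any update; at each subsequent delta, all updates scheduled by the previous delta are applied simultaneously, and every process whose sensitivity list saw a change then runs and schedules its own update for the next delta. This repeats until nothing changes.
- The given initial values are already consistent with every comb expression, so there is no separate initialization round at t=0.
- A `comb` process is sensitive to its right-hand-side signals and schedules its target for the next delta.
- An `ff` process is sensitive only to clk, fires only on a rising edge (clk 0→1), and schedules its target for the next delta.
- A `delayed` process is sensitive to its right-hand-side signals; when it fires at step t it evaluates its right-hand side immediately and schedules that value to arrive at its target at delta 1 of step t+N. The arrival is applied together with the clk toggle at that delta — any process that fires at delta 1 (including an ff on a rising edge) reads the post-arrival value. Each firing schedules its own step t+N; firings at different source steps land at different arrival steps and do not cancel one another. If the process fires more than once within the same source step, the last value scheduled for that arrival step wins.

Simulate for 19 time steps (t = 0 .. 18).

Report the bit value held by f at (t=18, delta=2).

0

t0.Δ0 e=1 g=1 a=1 b=1 h=0 d=1 j=0 f=1 c=0 clk=0
t0.Δ1 e=1 g=1 a=1 b=1 h=0 d=1 j=0 f=1 c=0 clk=1
t0.Δ2 e=1 g=1 a=1 b=1 h=0 d=1 j=0 f=0 c=1 clk=1
t0.Δ3 e=0 g=1 a=0 b=1 h=0 d=1 j=0 f=0 c=1 clk=1
t1.Δ0 e=0 g=1 a=0 b=1 h=0 d=1 j=0 f=0 c=1 clk=1
t1.Δ1 e=0 g=1 a=0 b=1 h=0 d=1 j=0 f=0 c=1 clk=0
t2.Δ0 e=0 g=1 a=0 b=1 h=0 d=1 j=0 f=0 c=1 clk=0
t2.Δ1 e=0 g=1 a=0 b=1 h=0 d=1 j=0 f=0 c=1 clk=1
t2.Δ2 e=0 g=1 a=0 b=1 h=0 d=1 j=0 f=0 c=0 clk=1
t2.Δ3 e=1 g=1 a=0 b=1 h=0 d=1 j=0 f=0 c=0 clk=1
t3.Δ0 e=1 g=1 a=0 b=1 h=0 d=1 j=0 f=0 c=0 clk=1
t3.Δ1 e=1 g=1 a=0 b=0 h=0 d=1 j=0 f=0 c=0 clk=0
t3.Δ2 e=1 g=1 a=0 b=0 h=0 d=1 j=1 f=0 c=0 clk=0
t4.Δ0 e=1 g=1 a=0 b=0 h=0 d=1 j=1 f=0 c=0 clk=0
t4.Δ1 e=1 g=1 a=0 b=0 h=0 d=1 j=1 f=0 c=0 clk=1
t4.Δ2 e=1 g=1 a=0 b=0 h=0 d=1 j=1 f=1 c=1 clk=1
t4.Δ3 e=0 g=1 a=0 b=0 h=0 d=1 j=1 f=1 c=1 clk=1
t5.Δ0 e=0 g=1 a=0 b=0 h=0 d=1 j=1 f=1 c=1 clk=1
t5.Δ1 e=0 g=1 a=0 b=1 h=0 d=1 j=1 f=1 c=1 clk=0
t5.Δ2 e=0 g=1 a=0 b=1 h=0 d=1 j=0 f=1 c=1 clk=0
t6.Δ0 e=0 g=1 a=0 b=1 h=0 d=1 j=0 f=1 c=1 clk=0
t6.Δ1 e=0 g=1 a=0 b=1 h=0 d=1 j=0 f=1 c=1 clk=1
t6.Δ2 e=0 g=1 a=0 b=1 h=0 d=1 j=0 f=0 c=0 clk=1
t6.Δ3 e=1 g=1 a=0 b=1 h=0 d=1 j=0 f=0 c=0 clk=1
t7.Δ0 e=1 g=1 a=0 b=1 h=0 d=1 j=0 f=0 c=0 clk=1
t7.Δ1 e=1 g=1 a=0 b=0 h=0 d=1 j=0 f=0 c=0 clk=0
t7.Δ2 e=1 g=1 a=0 b=0 h=0 d=1 j=1 f=0 c=0 clk=0
t8.Δ0 e=1 g=1 a=0 b=0 h=0 d=1 j=1 f=0 c=0 clk=0
t8.Δ1 e=1 g=1 a=0 b=0 h=0 d=1 j=1 f=0 c=0 clk=1
t8.Δ2 e=1 g=1 a=0 b=0 h=0 d=1 j=1 f=1 c=1 clk=1
t8.Δ3 e=0 g=1 a=0 b=0 h=0 d=1 j=1 f=1 c=1 clk=1
t9.Δ0 e=0 g=1 a=0 b=0 h=0 d=1 j=1 f=1 c=1 clk=1
t9.Δ1 e=0 g=1 a=0 b=1 h=0 d=1 j=1 f=1 c=1 clk=0
t9.Δ2 e=0 g=1 a=0 b=1 h=0 d=1 j=0 f=1 c=1 clk=0
t10.Δ0 e=0 g=1 a=0 b=1 h=0 d=1 j=0 f=1 c=1 clk=0
t10.Δ1 e=0 g=1 a=0 b=1 h=0 d=1 j=0 f=1 c=1 clk=1
t10.Δ2 e=0 g=1 a=0 b=1 h=0 d=1 j=0 f=0 c=0 clk=1
t10.Δ3 e=1 g=1 a=0 b=1 h=0 d=1 j=0 f=0 c=0 clk=1
t11.Δ0 e=1 g=1 a=0 b=1 h=0 d=1 j=0 f=0 c=0 clk=1
t11.Δ1 e=1 g=1 a=0 b=0 h=0 d=1 j=0 f=0 c=0 clk=0
t11.Δ2 e=1 g=1 a=0 b=0 h=0 d=1 j=1 f=0 c=0 clk=0
t12.Δ0 e=1 g=1 a=0 b=0 h=0 d=1 j=1 f=0 c=0 clk=0
t12.Δ1 e=1 g=1 a=0 b=0 h=0 d=1 j=1 f=0 c=0 clk=1
t12.Δ2 e=1 g=1 a=0 b=0 h=0 d=1 j=1 f=1 c=1 clk=1
t12.Δ3 e=0 g=1 a=0 b=0 h=0 d=1 j=1 f=1 c=1 clk=1
t13.Δ0 e=0 g=1 a=0 b=0 h=0 d=1 j=1 f=1 c=1 clk=1
t13.Δ1 e=0 g=1 a=0 b=1 h=0 d=1 j=1 f=1 c=1 clk=0
t13.Δ2 e=0 g=1 a=0 b=1 h=0 d=1 j=0 f=1 c=1 clk=0
t14.Δ0 e=0 g=1 a=0 b=1 h=0 d=1 j=0 f=1 c=1 clk=0
t14.Δ1 e=0 g=1 a=0 b=1 h=0 d=1 j=0 f=1 c=1 clk=1
t14.Δ2 e=0 g=1 a=0 b=1 h=0 d=1 j=0 f=0 c=0 clk=1
t14.Δ3 e=1 g=1 a=0 b=1 h=0 d=1 j=0 f=0 c=0 clk=1
t15.Δ0 e=1 g=1 a=0 b=1 h=0 d=1 j=0 f=0 c=0 clk=1
t15.Δ1 e=1 g=1 a=0 b=0 h=0 d=1 j=0 f=0 c=0 clk=0
t15.Δ2 e=1 g=1 a=0 b=0 h=0 d=1 j=1 f=0 c=0 clk=0
t16.Δ0 e=1 g=1 a=0 b=0 h=0 d=1 j=1 f=0 c=0 clk=0
t16.Δ1 e=1 g=1 a=0 b=0 h=0 d=1 j=1 f=0 c=0 clk=1
t16.Δ2 e=1 g=1 a=0 b=0 h=0 d=1 j=1 f=1 c=1 clk=1
t16.Δ3 e=0 g=1 a=0 b=0 h=0 d=1 j=1 f=1 c=1 clk=1
t17.Δ0 e=0 g=1 a=0 b=0 h=0 d=1 j=1 f=1 c=1 clk=1
t17.Δ1 e=0 g=1 a=0 b=1 h=0 d=1 j=1 f=1 c=1 clk=0
t17.Δ2 e=0 g=1 a=0 b=1 h=0 d=1 j=0 f=1 c=1 clk=0
t18.Δ0 e=0 g=1 a=0 b=1 h=0 d=1 j=0 f=1 c=1 clk=0
t18.Δ1 e=0 g=1 a=0 b=1 h=0 d=1 j=0 f=1 c=1 clk=1
t18.Δ2 e=0 g=1 a=0 b=1 h=0 d=1 j=0 f=0 c=0 clk=1
t18.Δ3 e=1 g=1 a=0 b=1 h=0 d=1 j=0 f=0 c=0 clk=1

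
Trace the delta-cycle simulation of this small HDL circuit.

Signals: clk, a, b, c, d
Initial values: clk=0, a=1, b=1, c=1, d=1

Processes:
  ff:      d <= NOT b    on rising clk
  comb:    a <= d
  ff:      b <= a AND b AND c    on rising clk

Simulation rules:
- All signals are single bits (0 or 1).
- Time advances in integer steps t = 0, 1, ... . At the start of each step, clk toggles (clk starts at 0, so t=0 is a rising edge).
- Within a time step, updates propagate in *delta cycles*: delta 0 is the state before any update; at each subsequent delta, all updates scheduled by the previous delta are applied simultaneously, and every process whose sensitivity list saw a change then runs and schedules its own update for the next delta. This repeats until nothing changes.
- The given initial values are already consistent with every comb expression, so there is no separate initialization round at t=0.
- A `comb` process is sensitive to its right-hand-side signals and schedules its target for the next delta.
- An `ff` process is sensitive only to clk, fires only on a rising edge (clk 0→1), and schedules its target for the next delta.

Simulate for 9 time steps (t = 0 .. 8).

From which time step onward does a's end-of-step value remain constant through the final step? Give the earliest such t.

4

[bits: d,a,c,b,clk]
t=0: Δ0=11110 Δ1=11111 Δ2=01111 Δ3=00111 | 3Δ
t=1: Δ0=00111 Δ1=00110 | 1Δ
t=2: Δ0=00110 Δ1=00111 Δ2=00101 | 2Δ
t=3: Δ0=00101 Δ1=00100 | 1Δ
t=4: Δ0=00100 Δ1=00101 Δ2=10101 Δ3=11101 | 3Δ
t=5: Δ0=11101 Δ1=11100 | 1Δ
t=6: Δ0=11100 Δ1=11101 | 1Δ
t=7: Δ0=11101 Δ1=11100 | 1Δ
t=8: Δ0=11100 Δ1=11101 | 1Δ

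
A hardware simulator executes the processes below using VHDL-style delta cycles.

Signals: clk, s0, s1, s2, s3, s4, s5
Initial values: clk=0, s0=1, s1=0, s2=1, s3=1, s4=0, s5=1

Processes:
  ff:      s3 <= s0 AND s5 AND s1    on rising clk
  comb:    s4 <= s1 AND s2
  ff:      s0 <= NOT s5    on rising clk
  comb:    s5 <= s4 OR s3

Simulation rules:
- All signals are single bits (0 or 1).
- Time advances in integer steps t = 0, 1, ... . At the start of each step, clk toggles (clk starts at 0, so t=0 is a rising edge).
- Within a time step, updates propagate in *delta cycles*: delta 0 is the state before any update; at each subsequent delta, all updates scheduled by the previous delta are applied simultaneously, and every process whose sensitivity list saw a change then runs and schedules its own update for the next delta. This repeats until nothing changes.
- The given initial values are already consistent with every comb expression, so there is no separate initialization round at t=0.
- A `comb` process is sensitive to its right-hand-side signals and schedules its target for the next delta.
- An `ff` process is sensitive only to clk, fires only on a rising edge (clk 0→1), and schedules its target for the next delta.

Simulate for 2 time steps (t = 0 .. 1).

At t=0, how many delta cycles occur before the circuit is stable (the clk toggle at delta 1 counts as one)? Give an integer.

t0.Δ0 s2=1 s4=0 s5=1 s3=1 s1=0 s0=1 clk=0
t0.Δ1 s2=1 s4=0 s5=1 s3=1 s1=0 s0=1 clk=1
t0.Δ2 s2=1 s4=0 s5=1 s3=0 s1=0 s0=0 clk=1
t0.Δ3 s2=1 s4=0 s5=0 s3=0 s1=0 s0=0 clk=1
t1.Δ0 s2=1 s4=0 s5=0 s3=0 s1=0 s0=0 clk=1
t1.Δ1 s2=1 s4=0 s5=0 s3=0 s1=0 s0=0 clk=0

3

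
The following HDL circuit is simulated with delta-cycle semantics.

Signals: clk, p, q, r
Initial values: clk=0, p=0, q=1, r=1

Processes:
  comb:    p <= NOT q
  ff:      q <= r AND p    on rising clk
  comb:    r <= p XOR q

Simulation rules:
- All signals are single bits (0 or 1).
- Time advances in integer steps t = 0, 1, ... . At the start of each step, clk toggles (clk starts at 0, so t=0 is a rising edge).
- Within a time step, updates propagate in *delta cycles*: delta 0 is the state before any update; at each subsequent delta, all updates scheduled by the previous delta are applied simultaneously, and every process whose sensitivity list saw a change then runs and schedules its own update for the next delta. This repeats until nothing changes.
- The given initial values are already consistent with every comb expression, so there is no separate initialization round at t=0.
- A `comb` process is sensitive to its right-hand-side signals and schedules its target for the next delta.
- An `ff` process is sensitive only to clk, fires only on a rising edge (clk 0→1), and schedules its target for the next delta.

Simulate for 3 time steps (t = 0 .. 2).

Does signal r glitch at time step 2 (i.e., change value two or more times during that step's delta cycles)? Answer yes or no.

t=0 Δ0: clk=0 r=1 q=1 p=0
  Δ1: clk:0→1
  Δ2: q:1→0
  Δ3: r:1→0, p:0→1
  Δ4: r:0→1
  (4Δ to stable)
t=1 Δ0: clk=1 r=1 q=0 p=1
  Δ1: clk:1→0
  (1Δ to stable)
t=2 Δ0: clk=0 r=1 q=0 p=1
  Δ1: clk:0→1
  Δ2: q:0→1
  Δ3: r:1→0, p:1→0
  Δ4: r:0→1
  (4Δ to stable)

yes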